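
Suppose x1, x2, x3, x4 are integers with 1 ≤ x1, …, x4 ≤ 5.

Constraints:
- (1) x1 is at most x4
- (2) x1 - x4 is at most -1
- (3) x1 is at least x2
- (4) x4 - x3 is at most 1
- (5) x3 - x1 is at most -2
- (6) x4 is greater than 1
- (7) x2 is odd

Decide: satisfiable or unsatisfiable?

Constraints 2, 4, and 5 give x4 − x1 ≥ 1, x1 − x3 ≥ 2, x3 − x4 ≥ -1.
Adding all 3 inequalities: the left sides telescope to 0, and the right sides sum to 1 + 2 + (-1) = 2. So 0 ≥ 2, which is false.

Unsatisfiable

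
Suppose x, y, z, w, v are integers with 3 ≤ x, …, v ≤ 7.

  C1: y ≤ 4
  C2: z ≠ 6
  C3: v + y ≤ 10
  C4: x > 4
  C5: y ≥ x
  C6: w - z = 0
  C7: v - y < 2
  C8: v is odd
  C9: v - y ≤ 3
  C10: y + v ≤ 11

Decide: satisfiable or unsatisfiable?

From constraint 4: x ≥ 5. From constraints 1 and 5: x ≤ y and y ≤ 4, so x ≤ 4. But 4 < 5, so no value of x works.

Unsatisfiable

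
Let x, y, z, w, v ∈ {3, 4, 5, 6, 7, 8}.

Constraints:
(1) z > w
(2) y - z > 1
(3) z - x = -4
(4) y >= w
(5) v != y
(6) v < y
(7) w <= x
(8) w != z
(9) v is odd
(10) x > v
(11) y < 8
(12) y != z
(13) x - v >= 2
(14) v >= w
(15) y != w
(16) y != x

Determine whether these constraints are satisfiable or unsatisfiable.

Setting (x, y, z, w, v) = (8, 7, 4, 3, 5) satisfies everything: constraint 2: y - z = 3; constraint 3: z - x = -4; constraint 13: x - v = 3, and the others follow.

Satisfiable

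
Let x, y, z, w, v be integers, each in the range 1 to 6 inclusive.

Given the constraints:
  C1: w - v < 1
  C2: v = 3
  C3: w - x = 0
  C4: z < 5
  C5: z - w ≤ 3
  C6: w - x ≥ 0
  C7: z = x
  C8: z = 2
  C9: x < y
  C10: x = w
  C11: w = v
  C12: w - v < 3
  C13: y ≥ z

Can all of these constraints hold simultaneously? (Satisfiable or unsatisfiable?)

Constraint 8 fixes z = 2 and constraint 2 fixes v = 3. Constraints 7, 10, and 11 give z = x = w = v, so z = v. But 2 ≠ 3 — contradiction.

Unsatisfiable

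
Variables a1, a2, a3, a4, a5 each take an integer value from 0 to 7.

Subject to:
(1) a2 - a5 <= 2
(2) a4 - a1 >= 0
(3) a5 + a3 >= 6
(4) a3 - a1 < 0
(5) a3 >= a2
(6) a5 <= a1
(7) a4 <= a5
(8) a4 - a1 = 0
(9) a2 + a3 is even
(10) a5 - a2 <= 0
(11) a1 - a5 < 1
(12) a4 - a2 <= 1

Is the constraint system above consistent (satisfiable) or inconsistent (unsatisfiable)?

Unsatisfiable

Constraints 2, 4, 5, 7, and 10 give a3 < a1, a1 ≤ a4, a4 ≤ a5, a5 ≤ a2, a2 ≤ a3. Chaining: a3 < a1 ≤ a4 ≤ a5 ≤ a2 ≤ a3, which forces a3 < a3 — impossible.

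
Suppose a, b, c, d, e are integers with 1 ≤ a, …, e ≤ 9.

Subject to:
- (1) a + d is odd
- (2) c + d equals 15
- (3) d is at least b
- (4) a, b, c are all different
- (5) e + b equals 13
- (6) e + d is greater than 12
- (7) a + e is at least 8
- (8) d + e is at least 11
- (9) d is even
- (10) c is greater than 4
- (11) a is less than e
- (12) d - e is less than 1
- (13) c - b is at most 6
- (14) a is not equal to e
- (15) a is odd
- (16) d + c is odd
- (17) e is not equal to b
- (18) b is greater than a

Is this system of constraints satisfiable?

Satisfiable

Try a = 3, b = 6, c = 9, d = 6, e = 7.
Check constraint 2: c + d = 15; constraint 5: e + b = 13; constraint 6: e + d = 13. The remaining constraints are straightforward to verify.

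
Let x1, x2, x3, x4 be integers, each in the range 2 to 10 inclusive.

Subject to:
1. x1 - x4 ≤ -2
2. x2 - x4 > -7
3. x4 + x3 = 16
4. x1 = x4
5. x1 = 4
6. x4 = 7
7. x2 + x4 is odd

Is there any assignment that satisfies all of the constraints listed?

Constraint 5 fixes x1 = 4 and constraint 6 fixes x4 = 7, but constraint 4 requires x1 = x4. Since 4 ≠ 7, contradiction.

Unsatisfiable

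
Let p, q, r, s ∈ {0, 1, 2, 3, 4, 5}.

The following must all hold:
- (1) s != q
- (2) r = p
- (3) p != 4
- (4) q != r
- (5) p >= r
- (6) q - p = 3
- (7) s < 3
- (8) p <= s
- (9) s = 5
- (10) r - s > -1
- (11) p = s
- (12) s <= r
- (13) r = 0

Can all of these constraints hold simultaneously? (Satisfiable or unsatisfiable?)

Unsatisfiable

Constraint 13 fixes r = 0 and constraint 9 fixes s = 5. Constraints 2 and 11 give r = p = s, so r = s. But 0 ≠ 5 — contradiction.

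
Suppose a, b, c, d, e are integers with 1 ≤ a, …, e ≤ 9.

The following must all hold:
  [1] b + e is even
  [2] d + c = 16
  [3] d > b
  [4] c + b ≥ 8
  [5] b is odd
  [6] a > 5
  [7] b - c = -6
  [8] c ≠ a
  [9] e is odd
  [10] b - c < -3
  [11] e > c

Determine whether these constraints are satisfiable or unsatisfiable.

Satisfiable

One satisfying assignment is a = 6, b = 1, c = 7, d = 9, e = 9.
For the less obvious constraints — constraint 2: d + c = 16; constraint 4: c + b = 8; constraint 7: b - c = -6 — and the others hold by inspection.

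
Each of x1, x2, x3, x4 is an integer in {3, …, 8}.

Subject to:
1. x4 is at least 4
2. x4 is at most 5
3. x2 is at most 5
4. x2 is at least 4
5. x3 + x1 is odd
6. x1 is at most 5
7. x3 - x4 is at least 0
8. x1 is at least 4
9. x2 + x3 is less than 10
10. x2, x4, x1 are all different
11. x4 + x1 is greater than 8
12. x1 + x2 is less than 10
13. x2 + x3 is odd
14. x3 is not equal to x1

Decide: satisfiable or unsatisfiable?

Unsatisfiable

Constraints 1, 2, 3, 4, 6, and 8 confine each of x2, x4, x1 to the 2 values {4, 5}.
Constraint 10 requires all 3 of them to be distinct, but only 2 values are available — impossible by the pigeonhole principle.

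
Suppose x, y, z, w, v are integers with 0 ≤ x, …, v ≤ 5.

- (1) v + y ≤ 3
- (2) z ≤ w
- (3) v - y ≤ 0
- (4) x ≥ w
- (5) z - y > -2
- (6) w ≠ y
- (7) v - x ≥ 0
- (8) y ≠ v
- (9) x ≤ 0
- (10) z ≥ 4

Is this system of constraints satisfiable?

Unsatisfiable

From constraints 2 and 10: w ≥ z and z ≥ 4, so w ≥ 4. From constraints 4 and 9: w ≤ x and x ≤ 0, so w ≤ 0. But 0 < 4, so no value of w works.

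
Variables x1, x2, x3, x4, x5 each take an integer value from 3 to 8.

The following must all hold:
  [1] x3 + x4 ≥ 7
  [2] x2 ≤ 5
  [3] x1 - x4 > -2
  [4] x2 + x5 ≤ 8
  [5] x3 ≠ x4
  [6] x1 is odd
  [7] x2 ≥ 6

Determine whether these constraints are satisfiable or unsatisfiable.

From constraint 7: x2 ≥ 6. From constraint 2: x2 ≤ 5. But 5 < 6, so no value of x2 works.

Unsatisfiable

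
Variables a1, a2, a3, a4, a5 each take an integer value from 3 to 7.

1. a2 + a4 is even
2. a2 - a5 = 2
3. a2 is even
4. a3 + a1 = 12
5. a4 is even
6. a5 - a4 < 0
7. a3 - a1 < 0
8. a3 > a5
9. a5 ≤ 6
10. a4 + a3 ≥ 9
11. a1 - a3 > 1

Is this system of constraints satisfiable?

Satisfiable

One satisfying assignment is a1 = 7, a2 = 6, a3 = 5, a4 = 6, a5 = 4.
For the less obvious constraints — constraint 2: a2 - a5 = 2; constraint 4: a3 + a1 = 12; constraint 6: a5 - a4 = -2 — and the others hold by inspection.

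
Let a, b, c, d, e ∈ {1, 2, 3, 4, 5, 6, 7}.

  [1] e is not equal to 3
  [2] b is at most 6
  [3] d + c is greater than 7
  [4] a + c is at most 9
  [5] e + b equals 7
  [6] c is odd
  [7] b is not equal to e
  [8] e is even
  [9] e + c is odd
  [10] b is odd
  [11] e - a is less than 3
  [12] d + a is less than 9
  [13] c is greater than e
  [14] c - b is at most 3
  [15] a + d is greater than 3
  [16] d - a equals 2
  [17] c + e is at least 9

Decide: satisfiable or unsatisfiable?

Take a = 2, b = 3, c = 5, d = 4, e = 4. Then constraint 3: d + c = 9; constraint 4: a + c = 7, and every other listed constraint is also met.

Satisfiable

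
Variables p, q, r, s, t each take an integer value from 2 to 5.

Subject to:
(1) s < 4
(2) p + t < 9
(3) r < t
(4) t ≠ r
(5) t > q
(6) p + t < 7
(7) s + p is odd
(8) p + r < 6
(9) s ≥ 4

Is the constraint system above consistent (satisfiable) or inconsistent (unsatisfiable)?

Unsatisfiable

From constraint 9: s ≥ 4. From constraint 1: s ≤ 3. But 3 < 4, so no value of s works.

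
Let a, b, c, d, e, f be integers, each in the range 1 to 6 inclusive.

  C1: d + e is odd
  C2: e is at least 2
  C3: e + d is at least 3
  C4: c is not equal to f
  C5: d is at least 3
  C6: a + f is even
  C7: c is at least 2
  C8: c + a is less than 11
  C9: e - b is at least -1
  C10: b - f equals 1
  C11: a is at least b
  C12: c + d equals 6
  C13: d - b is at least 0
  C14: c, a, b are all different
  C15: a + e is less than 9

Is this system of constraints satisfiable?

Satisfiable

Try a = 5, b = 2, c = 3, d = 3, e = 2, f = 1.
Check constraint 3: e + d = 5; constraint 8: c + a = 8. The remaining constraints are straightforward to verify.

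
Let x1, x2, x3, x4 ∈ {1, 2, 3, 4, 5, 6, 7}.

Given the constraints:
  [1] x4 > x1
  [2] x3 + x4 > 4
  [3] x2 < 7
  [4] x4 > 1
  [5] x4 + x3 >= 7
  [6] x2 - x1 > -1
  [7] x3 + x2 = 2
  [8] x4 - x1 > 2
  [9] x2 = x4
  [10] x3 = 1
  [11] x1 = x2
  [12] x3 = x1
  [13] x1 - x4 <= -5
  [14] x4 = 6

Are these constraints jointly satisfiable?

Unsatisfiable

Constraint 10 fixes x3 = 1 and constraint 14 fixes x4 = 6. Constraints 9, 11, and 12 give x3 = x1 = x2 = x4, so x3 = x4. But 1 ≠ 6 — contradiction.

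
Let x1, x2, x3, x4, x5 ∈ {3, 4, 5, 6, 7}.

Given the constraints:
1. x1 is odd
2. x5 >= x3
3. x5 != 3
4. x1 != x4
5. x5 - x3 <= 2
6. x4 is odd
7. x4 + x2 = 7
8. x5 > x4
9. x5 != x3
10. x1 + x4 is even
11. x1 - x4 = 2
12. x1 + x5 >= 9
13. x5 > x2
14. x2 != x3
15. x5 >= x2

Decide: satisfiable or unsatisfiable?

Satisfiable

One satisfying assignment is x1 = 5, x2 = 4, x3 = 3, x4 = 3, x5 = 5.
For the less obvious constraints — constraint 5: x5 - x3 = 2; constraint 7: x4 + x2 = 7 — and the others hold by inspection.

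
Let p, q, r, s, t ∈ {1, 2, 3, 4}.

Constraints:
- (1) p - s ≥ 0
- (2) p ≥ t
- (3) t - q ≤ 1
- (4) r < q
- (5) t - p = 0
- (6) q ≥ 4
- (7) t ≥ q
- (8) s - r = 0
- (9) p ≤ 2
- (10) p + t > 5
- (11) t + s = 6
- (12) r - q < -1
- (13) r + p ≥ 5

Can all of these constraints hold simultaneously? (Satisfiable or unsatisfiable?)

From constraints 6 and 7: t ≥ q and q ≥ 4, so t ≥ 4. From constraints 2 and 9: t ≤ p and p ≤ 2, so t ≤ 2. But 2 < 4, so no value of t works.

Unsatisfiable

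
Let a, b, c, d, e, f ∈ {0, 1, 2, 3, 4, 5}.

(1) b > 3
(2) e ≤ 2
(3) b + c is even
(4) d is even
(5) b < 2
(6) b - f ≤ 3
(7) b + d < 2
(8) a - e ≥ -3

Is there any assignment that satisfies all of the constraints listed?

From constraint 1: b ≥ 4. From constraint 5: b ≤ 1. But 1 < 4, so no value of b works.

Unsatisfiable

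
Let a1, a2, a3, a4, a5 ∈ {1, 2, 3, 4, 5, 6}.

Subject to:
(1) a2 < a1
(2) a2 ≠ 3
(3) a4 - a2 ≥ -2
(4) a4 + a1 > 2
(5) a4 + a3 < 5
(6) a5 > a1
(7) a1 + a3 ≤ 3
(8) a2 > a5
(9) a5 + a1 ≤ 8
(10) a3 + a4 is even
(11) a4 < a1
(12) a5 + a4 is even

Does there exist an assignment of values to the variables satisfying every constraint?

Unsatisfiable

Constraints 1, 6, and 8 give a5 < a2, a2 < a1, a1 < a5. Chaining: a5 < a2 < a1 < a5, which forces a5 < a5 — impossible.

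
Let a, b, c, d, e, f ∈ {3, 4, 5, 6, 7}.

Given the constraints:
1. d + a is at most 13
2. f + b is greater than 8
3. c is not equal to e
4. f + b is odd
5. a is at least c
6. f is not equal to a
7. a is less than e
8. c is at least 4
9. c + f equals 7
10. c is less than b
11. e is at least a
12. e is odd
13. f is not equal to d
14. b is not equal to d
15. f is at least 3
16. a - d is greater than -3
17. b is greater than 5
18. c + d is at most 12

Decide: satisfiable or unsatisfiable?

Setting (a, b, c, d, e, f) = (5, 6, 4, 7, 7, 3) satisfies everything: constraint 1: d + a = 12; constraint 2: f + b = 9, and the others follow.

Satisfiable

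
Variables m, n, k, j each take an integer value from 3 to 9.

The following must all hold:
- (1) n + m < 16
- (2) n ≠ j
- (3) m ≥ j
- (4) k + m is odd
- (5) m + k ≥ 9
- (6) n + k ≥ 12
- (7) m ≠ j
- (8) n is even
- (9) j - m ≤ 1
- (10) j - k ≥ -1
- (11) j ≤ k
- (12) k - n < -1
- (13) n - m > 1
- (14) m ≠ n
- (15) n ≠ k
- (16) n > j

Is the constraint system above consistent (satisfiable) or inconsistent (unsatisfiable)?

Setting (m, n, k, j) = (6, 8, 5, 5) satisfies everything: constraint 1: n + m = 14; constraint 5: m + k = 11; constraint 6: n + k = 13, and the others follow.

Satisfiable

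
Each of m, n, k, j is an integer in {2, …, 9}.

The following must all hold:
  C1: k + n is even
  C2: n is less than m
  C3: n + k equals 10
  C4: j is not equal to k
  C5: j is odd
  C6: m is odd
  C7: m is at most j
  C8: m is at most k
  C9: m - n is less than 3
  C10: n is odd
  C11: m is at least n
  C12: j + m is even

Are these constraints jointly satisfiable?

Satisfiable

The assignment m = 5, n = 3, k = 7, j = 9 works:
  constraint 1 holds since k + n = 10 is even.
  constraint 3 holds since n + k = 10.
  constraint 9 holds since m - n = 2.
The rest check out directly.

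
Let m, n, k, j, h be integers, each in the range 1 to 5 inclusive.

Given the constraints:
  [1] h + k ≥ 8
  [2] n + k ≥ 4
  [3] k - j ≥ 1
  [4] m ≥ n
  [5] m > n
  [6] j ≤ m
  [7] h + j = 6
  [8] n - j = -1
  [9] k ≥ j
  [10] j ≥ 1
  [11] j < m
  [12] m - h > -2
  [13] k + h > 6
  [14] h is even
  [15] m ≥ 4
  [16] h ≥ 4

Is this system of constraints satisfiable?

Try m = 4, n = 1, k = 4, j = 2, h = 4.
Check constraint 1: h + k = 8; constraint 2: n + k = 5; constraint 3: k - j = 2. The remaining constraints are straightforward to verify.

Satisfiable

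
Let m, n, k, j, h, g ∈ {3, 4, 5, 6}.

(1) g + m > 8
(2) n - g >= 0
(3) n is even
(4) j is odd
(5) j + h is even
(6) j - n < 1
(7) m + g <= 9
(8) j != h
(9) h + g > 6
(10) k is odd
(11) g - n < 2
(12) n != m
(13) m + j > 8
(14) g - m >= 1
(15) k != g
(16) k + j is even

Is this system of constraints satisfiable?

Satisfiable

The assignment m = 4, n = 6, k = 3, j = 5, h = 3, g = 5 works:
  constraint 1 holds since g + m = 9.
  constraint 2 holds since n - g = 1.
The rest check out directly.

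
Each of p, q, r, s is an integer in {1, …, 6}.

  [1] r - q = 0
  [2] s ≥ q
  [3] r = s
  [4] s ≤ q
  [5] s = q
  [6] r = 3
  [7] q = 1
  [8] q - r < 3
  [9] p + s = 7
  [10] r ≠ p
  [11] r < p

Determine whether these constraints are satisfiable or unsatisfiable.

Unsatisfiable

Constraint 6 fixes r = 3 and constraint 7 fixes q = 1. Constraints 3 and 5 give r = s = q, so r = q. But 3 ≠ 1 — contradiction.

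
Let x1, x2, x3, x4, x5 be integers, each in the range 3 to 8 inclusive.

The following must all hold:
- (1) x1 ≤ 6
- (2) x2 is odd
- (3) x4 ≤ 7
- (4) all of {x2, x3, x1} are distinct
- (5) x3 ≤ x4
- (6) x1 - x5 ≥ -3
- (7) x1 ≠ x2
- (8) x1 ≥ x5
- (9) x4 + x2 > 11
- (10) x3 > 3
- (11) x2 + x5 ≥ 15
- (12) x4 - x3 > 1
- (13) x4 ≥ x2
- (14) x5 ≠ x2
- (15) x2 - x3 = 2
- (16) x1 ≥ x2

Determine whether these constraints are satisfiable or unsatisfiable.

From constraints 3 and 13: x2 ≤ x4 ≤ 7. From constraints 1 and 8: x5 ≤ x1 ≤ 6. Hence x2 + x5 ≤ 13. But constraint 11 requires x2 + x5 ≥ 15, and 15 > 13. Contradiction.

Unsatisfiable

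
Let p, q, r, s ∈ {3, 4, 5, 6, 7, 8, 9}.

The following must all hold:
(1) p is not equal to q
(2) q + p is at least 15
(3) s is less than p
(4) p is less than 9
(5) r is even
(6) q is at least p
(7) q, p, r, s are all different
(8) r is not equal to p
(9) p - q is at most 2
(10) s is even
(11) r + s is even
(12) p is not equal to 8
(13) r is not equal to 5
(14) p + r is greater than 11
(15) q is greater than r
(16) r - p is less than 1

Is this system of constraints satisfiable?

Satisfiable

Try p = 7, q = 8, r = 6, s = 4.
Check constraint 2: q + p = 15; constraint 9: p - q = -1. The remaining constraints are straightforward to verify.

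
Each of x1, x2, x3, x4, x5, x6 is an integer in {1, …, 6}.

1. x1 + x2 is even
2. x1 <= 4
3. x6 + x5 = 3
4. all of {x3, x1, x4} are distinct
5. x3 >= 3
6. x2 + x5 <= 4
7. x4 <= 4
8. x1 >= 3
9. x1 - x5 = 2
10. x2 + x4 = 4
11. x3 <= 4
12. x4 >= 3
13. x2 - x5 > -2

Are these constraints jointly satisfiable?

Unsatisfiable

Constraints 2, 5, 7, 8, 11, and 12 confine each of x3, x1, x4 to the 2 values {3, 4}.
Constraint 4 requires all 3 of them to be distinct, but only 2 values are available — impossible by the pigeonhole principle.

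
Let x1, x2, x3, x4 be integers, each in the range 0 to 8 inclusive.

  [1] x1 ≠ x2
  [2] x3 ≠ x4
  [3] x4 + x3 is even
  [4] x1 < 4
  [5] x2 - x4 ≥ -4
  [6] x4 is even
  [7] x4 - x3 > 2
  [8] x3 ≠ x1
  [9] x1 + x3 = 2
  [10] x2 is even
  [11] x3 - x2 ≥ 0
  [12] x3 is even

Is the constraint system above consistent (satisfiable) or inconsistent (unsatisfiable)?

Satisfiable

One satisfying assignment is x1 = 0, x2 = 2, x3 = 2, x4 = 6.
For the less obvious constraints — constraint 5: x2 - x4 = -4; constraint 7: x4 - x3 = 4; constraint 9: x1 + x3 = 2 — and the others hold by inspection.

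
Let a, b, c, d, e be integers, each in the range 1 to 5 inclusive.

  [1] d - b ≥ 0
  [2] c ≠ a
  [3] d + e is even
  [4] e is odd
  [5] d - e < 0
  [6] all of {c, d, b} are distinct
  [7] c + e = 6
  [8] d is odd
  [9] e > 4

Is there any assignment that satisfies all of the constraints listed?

Satisfiable

Take a = 2, b = 2, c = 1, d = 3, e = 5. Then constraint 1: d - b = 1; constraint 5: d - e = -2, and every other listed constraint is also met.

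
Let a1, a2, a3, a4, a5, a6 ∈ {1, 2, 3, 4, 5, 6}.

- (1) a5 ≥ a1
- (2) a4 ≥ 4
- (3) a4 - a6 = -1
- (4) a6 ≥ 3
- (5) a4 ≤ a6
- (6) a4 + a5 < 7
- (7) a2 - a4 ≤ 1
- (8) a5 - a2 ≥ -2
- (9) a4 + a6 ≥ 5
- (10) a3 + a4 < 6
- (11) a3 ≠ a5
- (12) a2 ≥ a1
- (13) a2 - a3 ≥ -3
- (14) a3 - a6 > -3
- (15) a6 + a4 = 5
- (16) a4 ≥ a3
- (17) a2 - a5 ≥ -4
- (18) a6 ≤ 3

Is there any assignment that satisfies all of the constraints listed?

Unsatisfiable

From constraint 4: a6 ≥ 3. From constraint 2: a4 ≥ 4. Hence a6 + a4 ≥ 7. But constraint 15 requires a6 + a4 = 5, and 5 < 7. Contradiction.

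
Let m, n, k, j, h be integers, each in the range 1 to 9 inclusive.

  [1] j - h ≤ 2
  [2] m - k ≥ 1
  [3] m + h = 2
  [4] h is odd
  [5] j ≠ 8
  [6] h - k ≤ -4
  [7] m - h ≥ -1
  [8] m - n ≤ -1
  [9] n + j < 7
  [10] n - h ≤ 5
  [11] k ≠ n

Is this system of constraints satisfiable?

Unsatisfiable

Constraints 2, 6, 8, and 10 give k − h ≥ 4, h − n ≥ -5, n − m ≥ 1, m − k ≥ 1.
Adding all 4 inequalities: the left sides telescope to 0, and the right sides sum to 4 + (-5) + 1 + 1 = 1. So 0 ≥ 1, which is false.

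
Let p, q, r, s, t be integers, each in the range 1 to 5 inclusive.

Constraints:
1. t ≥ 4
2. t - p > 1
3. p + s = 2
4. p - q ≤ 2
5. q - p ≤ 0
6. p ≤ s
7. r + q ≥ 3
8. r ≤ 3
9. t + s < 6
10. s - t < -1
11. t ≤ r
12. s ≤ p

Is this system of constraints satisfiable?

Unsatisfiable

From constraint 1: t ≥ 4. From constraints 8 and 11: t ≤ r and r ≤ 3, so t ≤ 3. But 3 < 4, so no value of t works.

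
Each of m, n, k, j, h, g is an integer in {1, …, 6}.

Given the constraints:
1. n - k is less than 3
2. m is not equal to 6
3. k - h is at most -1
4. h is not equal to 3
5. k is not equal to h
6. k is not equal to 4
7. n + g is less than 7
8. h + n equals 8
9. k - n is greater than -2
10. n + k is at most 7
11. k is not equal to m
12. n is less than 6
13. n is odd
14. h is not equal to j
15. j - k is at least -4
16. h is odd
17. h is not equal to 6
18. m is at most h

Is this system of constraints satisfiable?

The assignment m = 1, n = 3, k = 2, j = 1, h = 5, g = 1 works:
  constraint 1 holds since n - k = 1.
  constraint 3 holds since k - h = -3.
The rest check out directly.

Satisfiable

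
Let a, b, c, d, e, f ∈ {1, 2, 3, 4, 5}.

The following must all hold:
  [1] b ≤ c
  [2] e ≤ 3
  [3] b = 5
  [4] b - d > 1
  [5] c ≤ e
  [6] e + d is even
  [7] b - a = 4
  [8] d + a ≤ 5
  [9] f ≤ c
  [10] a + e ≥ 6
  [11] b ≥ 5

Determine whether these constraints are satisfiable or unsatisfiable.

From constraints 1 and 11: c ≥ b and b ≥ 5, so c ≥ 5. From constraints 2 and 5: c ≤ e and e ≤ 3, so c ≤ 3. But 3 < 5, so no value of c works.

Unsatisfiable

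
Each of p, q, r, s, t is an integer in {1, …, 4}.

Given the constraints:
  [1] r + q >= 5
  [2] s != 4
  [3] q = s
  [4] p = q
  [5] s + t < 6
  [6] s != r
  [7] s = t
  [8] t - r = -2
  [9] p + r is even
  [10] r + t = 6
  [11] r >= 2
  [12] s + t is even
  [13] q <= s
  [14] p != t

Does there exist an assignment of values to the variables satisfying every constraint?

From constraints 3, 4, and 7, p = q = s = t, so p = t. But constraint 14 says p ≠ t. Contradiction.

Unsatisfiable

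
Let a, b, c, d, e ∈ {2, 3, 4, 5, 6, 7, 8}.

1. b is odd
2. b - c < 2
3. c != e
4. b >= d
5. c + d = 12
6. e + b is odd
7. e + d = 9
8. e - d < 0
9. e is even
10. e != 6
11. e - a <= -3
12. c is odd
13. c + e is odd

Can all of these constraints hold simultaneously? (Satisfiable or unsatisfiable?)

Setting (a, b, c, d, e) = (7, 7, 7, 5, 4) satisfies everything: constraint 2: b - c = 0; constraint 5: c + d = 12, and the others follow.

Satisfiable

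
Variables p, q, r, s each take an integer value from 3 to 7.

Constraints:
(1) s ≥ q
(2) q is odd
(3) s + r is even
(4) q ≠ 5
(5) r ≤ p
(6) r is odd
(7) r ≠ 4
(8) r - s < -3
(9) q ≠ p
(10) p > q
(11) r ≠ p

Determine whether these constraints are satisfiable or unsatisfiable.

One satisfying assignment is p = 7, q = 3, r = 3, s = 7.
For the less obvious constraints — constraint 2: q = 3 is odd; constraint 3: s + r = 10 is even; constraint 8: r - s = -4 — and the others hold by inspection.

Satisfiable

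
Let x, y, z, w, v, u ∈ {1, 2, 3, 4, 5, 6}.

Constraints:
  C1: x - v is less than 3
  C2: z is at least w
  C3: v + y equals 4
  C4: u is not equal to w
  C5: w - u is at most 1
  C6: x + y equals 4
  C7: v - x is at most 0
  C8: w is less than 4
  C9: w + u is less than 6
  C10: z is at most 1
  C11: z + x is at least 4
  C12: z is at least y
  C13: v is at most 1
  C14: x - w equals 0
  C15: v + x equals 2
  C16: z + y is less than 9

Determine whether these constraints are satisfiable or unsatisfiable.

From constraint 13: v ≤ 1. From constraints 10 and 12: y ≤ z ≤ 1. Hence v + y ≤ 2. But constraint 3 requires v + y = 4, and 4 > 2. Contradiction.

Unsatisfiable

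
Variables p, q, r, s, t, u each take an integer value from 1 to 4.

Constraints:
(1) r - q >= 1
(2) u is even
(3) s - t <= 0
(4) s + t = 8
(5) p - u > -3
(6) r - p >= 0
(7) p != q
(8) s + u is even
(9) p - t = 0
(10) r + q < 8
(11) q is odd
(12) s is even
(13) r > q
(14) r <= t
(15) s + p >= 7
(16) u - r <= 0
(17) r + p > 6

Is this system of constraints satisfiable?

Satisfiable

Take p = 4, q = 3, r = 4, s = 4, t = 4, u = 4. Then constraint 1: r - q = 1; constraint 3: s - t = 0; constraint 4: s + t = 8, and every other listed constraint is also met.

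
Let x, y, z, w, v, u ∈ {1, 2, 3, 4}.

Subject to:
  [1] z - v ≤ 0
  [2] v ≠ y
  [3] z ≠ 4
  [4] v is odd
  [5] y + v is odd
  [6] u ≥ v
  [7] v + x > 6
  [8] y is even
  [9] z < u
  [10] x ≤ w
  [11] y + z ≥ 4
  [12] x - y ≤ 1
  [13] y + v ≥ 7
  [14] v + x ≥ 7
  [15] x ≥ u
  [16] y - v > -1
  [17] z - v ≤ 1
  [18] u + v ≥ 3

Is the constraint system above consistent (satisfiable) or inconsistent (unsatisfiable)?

Take x = 4, y = 4, z = 2, w = 4, v = 3, u = 3. Then constraint 1: z - v = -1; constraint 7: v + x = 7, and every other listed constraint is also met.

Satisfiable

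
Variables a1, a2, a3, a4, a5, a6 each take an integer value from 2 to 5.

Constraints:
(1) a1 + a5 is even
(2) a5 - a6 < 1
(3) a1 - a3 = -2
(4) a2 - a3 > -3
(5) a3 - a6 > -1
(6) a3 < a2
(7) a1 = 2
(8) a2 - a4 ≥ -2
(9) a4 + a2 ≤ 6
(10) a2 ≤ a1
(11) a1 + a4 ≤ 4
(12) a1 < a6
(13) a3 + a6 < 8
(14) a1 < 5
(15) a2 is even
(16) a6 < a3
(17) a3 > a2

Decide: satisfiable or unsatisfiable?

Constraints 6, 10, 12, and 16 give a2 ≤ a1, a1 < a6, a6 < a3, a3 < a2. Chaining: a2 ≤ a1 < a6 < a3 < a2, which forces a2 < a2 — impossible.

Unsatisfiable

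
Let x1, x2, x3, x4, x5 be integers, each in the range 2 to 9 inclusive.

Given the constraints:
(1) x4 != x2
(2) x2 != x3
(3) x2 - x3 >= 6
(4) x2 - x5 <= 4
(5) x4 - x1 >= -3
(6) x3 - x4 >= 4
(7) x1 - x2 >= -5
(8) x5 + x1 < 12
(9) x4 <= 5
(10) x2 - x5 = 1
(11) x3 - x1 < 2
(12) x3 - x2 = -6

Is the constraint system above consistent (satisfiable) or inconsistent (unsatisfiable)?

Unsatisfiable

Constraints 3, 5, 6, and 7 give x3 − x4 ≥ 4, x4 − x1 ≥ -3, x1 − x2 ≥ -5, x2 − x3 ≥ 6.
Adding all 4 inequalities: the left sides telescope to 0, and the right sides sum to 4 + (-3) + (-5) + 6 = 2. So 0 ≥ 2, which is false.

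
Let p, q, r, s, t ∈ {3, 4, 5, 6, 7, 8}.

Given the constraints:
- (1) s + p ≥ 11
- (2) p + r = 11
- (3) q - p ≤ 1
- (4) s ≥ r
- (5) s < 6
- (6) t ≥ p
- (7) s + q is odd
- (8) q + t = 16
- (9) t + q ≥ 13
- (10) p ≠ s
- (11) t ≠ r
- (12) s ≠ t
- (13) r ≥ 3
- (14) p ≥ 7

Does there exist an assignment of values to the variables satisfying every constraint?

The assignment p = 8, q = 8, r = 3, s = 3, t = 8 works:
  constraint 1 holds since s + p = 11.
  constraint 2 holds since p + r = 11.
  constraint 3 holds since q - p = 0.
The rest check out directly.

Satisfiable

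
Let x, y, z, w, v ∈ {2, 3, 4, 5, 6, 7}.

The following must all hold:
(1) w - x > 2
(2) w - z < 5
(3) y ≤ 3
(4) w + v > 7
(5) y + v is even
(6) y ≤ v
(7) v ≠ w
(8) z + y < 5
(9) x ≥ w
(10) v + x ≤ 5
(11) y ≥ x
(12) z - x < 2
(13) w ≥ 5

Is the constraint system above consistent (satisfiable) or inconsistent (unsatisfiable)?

Unsatisfiable

From constraints 9 and 13: x ≥ w and w ≥ 5, so x ≥ 5. From constraints 3 and 11: x ≤ y and y ≤ 3, so x ≤ 3. But 3 < 5, so no value of x works.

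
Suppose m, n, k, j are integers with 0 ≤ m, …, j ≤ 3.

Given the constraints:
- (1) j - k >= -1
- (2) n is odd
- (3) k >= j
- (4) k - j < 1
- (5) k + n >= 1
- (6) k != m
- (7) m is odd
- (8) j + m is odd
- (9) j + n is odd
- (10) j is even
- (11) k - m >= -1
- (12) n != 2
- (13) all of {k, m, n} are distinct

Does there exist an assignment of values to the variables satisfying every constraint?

One satisfying assignment is m = 3, n = 1, k = 2, j = 2.
For the less obvious constraints — constraint 1: j - k = 0; constraint 4: k - j = 0 — and the others hold by inspection.

Satisfiable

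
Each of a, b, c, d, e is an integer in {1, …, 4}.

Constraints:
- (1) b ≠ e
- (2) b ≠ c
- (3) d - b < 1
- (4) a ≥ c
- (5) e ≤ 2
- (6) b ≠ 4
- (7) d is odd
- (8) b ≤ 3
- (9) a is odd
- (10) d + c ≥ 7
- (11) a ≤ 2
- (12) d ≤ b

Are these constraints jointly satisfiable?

Unsatisfiable

From constraints 8 and 12: d ≤ b ≤ 3. From constraints 4 and 11: c ≤ a ≤ 2. Hence d + c ≤ 5. But constraint 10 requires d + c ≥ 7, and 7 > 5. Contradiction.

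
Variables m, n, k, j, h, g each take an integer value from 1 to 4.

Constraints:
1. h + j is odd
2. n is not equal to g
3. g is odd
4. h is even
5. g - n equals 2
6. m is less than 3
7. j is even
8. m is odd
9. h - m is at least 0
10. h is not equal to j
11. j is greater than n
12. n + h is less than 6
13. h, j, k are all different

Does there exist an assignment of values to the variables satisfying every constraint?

Constraint 4 makes h even and constraint 7 makes j even, so h + j must be even. Constraint 1 says h + j is odd — contradiction.

Unsatisfiable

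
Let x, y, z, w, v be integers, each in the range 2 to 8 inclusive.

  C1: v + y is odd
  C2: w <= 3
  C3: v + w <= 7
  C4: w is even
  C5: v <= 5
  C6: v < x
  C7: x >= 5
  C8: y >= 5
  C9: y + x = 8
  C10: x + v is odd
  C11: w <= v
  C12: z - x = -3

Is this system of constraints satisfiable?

Unsatisfiable

From constraint 8: y ≥ 5. From constraint 7: x ≥ 5. Hence y + x ≥ 10. But constraint 9 requires y + x = 8, and 8 < 10. Contradiction.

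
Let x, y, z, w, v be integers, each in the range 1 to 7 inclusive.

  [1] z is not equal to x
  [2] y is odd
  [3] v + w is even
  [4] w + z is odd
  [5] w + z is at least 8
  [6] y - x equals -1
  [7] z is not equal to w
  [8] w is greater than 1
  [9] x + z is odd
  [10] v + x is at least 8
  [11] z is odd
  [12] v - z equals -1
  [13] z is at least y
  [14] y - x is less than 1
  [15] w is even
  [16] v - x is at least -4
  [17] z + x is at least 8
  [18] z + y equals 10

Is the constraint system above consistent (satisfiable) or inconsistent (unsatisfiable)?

Take x = 6, y = 5, z = 5, w = 4, v = 4. Then constraint 5: w + z = 9; constraint 6: y - x = -1, and every other listed constraint is also met.

Satisfiable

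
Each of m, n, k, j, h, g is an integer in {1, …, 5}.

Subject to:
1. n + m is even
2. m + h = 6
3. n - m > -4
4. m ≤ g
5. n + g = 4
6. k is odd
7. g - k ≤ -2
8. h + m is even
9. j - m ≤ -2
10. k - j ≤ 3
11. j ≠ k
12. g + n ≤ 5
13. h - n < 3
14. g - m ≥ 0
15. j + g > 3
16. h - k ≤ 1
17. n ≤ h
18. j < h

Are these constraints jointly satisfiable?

Constraints 7, 9, 10, and 14 give k − g ≥ 2, g − m ≥ 0, m − j ≥ 2, j − k ≥ -3.
Adding all 4 inequalities: the left sides telescope to 0, and the right sides sum to 2 + 0 + 2 + (-3) = 1. So 0 ≥ 1, which is false.

Unsatisfiable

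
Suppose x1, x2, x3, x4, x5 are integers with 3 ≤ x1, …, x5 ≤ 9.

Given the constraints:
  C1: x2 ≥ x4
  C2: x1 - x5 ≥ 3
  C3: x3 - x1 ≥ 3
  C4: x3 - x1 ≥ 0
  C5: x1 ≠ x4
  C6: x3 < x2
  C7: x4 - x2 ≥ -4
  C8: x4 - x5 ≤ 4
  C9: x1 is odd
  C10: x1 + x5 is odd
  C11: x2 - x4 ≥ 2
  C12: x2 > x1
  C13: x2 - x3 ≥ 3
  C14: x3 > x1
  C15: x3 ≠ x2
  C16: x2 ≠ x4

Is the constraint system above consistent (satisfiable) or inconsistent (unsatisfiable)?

Constraints 2, 3, 7, 8, and 13 give x1 − x5 ≥ 3, x5 − x4 ≥ -4, x4 − x2 ≥ -4, x2 − x3 ≥ 3, x3 − x1 ≥ 3.
Adding all 5 inequalities: the left sides telescope to 0, and the right sides sum to 3 + (-4) + (-4) + 3 + 3 = 1. So 0 ≥ 1, which is false.

Unsatisfiable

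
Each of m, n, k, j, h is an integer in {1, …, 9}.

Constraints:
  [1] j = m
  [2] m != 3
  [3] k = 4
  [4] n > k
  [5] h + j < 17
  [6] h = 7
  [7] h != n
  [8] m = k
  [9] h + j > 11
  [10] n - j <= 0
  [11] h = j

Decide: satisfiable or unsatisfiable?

Constraint 6 fixes h = 7 and constraint 3 fixes k = 4. Constraints 1, 8, and 11 give h = j = m = k, so h = k. But 7 ≠ 4 — contradiction.

Unsatisfiable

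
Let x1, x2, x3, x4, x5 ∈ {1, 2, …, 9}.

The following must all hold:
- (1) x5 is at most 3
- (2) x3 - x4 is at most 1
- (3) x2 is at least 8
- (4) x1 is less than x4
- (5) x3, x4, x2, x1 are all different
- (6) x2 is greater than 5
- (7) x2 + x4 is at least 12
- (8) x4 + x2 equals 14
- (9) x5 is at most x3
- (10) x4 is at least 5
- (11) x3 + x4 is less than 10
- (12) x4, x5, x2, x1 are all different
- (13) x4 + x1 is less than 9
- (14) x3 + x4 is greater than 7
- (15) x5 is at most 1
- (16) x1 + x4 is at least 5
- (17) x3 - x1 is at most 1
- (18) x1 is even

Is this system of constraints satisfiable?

Satisfiable

Take x1 = 2, x2 = 9, x3 = 3, x4 = 5, x5 = 1. Then constraint 2: x3 - x4 = -2; constraint 7: x2 + x4 = 14, and every other listed constraint is also met.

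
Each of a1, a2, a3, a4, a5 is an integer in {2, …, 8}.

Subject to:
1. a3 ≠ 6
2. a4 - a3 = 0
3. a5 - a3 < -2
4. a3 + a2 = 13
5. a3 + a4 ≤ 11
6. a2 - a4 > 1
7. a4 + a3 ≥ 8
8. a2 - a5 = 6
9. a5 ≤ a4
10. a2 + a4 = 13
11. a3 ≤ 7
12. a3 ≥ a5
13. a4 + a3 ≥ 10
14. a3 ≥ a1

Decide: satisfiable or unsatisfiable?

Take a1 = 5, a2 = 8, a3 = 5, a4 = 5, a5 = 2. Then constraint 2: a4 - a3 = 0; constraint 3: a5 - a3 = -3; constraint 4: a3 + a2 = 13, and every other listed constraint is also met.

Satisfiable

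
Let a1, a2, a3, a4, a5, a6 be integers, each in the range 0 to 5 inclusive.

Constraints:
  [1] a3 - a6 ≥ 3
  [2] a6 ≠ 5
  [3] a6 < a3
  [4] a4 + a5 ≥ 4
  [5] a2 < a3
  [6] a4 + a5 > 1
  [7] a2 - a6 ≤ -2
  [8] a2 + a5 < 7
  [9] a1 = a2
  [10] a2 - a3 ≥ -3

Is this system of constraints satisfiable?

Constraints 1, 7, and 10 give a6 − a2 ≥ 2, a2 − a3 ≥ -3, a3 − a6 ≥ 3.
Adding all 3 inequalities: the left sides telescope to 0, and the right sides sum to 2 + (-3) + 3 = 2. So 0 ≥ 2, which is false.

Unsatisfiable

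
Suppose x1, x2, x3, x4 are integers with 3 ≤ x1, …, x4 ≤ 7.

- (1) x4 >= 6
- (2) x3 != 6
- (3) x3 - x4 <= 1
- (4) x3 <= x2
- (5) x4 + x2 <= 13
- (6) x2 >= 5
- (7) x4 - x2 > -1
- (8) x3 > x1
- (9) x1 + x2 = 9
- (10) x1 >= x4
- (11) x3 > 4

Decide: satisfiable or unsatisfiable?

Unsatisfiable

From constraints 1 and 10: x1 ≥ x4 ≥ 6. From constraint 6: x2 ≥ 5. Hence x1 + x2 ≥ 11. But constraint 9 requires x1 + x2 = 9, and 9 < 11. Contradiction.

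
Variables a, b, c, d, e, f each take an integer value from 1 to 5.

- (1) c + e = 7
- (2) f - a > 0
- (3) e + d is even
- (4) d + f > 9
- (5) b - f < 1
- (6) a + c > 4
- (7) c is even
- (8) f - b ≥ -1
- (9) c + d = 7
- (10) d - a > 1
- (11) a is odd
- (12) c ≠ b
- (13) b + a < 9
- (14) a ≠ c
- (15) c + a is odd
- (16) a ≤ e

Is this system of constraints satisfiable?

Take a = 3, b = 5, c = 2, d = 5, e = 5, f = 5. Then constraint 1: c + e = 7; constraint 2: f - a = 2; constraint 4: d + f = 10, and every other listed constraint is also met.

Satisfiable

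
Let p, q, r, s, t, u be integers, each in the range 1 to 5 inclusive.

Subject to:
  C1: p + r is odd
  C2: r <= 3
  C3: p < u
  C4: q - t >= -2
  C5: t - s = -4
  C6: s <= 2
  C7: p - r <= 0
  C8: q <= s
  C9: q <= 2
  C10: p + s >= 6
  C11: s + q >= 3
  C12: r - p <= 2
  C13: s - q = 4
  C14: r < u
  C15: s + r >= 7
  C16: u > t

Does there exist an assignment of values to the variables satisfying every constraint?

From constraint 6: s ≤ 2. From constraint 2: r ≤ 3. Hence s + r ≤ 5. But constraint 15 requires s + r ≥ 7, and 7 > 5. Contradiction.

Unsatisfiable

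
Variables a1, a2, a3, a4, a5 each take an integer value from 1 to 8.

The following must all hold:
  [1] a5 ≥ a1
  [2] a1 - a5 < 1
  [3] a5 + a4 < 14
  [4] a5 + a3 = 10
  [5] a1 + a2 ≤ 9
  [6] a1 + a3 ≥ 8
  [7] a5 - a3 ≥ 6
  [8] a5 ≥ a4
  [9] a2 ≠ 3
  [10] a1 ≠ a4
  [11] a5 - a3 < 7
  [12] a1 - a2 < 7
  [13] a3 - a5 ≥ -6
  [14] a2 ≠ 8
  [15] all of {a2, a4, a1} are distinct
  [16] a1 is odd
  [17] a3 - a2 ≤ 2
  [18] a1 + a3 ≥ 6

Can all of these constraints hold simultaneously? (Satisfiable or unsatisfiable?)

One satisfying assignment is a1 = 7, a2 = 2, a3 = 2, a4 = 5, a5 = 8.
For the less obvious constraints — constraint 2: a1 - a5 = -1; constraint 3: a5 + a4 = 13 — and the others hold by inspection.

Satisfiable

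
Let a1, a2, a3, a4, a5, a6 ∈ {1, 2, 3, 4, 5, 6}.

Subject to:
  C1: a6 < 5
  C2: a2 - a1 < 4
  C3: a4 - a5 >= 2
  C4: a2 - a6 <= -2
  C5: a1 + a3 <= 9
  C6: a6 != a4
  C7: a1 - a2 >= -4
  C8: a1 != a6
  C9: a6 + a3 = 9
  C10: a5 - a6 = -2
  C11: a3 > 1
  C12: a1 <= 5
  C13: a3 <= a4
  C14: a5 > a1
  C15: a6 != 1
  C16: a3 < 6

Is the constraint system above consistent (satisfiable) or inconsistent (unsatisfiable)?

Take a1 = 1, a2 = 2, a3 = 5, a4 = 6, a5 = 2, a6 = 4. Then constraint 2: a2 - a1 = 1; constraint 3: a4 - a5 = 4, and every other listed constraint is also met.

Satisfiable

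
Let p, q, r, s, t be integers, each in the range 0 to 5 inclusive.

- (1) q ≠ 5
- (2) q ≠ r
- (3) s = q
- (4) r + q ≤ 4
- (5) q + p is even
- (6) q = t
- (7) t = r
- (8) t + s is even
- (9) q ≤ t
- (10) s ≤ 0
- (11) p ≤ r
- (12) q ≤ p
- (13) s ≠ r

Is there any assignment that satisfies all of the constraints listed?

Unsatisfiable

From constraints 3, 6, and 7, s = q = t = r, so s = r. But constraint 13 says s ≠ r. Contradiction.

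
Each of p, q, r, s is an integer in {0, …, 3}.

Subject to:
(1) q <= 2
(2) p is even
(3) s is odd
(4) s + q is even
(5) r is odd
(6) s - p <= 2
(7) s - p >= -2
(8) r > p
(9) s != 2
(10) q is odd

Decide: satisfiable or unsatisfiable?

Satisfiable

One satisfying assignment is p = 0, q = 1, r = 1, s = 1.
For the less obvious constraints — constraint 2: p = 0 is even; constraint 6: s - p = 1; constraint 7: s - p = 1 — and the others hold by inspection.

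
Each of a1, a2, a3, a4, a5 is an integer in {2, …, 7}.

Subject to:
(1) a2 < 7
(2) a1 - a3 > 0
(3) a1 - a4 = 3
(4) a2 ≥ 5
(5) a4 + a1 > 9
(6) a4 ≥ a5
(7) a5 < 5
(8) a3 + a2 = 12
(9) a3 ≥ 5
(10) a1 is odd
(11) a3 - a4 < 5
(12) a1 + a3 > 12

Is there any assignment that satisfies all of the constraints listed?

Satisfiable

The assignment a1 = 7, a2 = 6, a3 = 6, a4 = 4, a5 = 4 works:
  constraint 2 holds since a1 - a3 = 1.
  constraint 3 holds since a1 - a4 = 3.
The rest check out directly.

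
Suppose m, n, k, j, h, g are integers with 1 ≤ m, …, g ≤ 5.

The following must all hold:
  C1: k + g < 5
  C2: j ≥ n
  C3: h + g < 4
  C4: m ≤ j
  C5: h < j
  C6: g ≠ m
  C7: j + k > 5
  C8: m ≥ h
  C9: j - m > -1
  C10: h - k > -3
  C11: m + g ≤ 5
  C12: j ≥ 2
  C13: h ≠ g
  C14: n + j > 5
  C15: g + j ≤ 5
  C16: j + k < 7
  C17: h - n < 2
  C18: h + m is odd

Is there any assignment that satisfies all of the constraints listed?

One satisfying assignment is m = 3, n = 3, k = 2, j = 4, h = 2, g = 1.
For the less obvious constraints — constraint 1: k + g = 3; constraint 3: h + g = 3; constraint 7: j + k = 6 — and the others hold by inspection.

Satisfiable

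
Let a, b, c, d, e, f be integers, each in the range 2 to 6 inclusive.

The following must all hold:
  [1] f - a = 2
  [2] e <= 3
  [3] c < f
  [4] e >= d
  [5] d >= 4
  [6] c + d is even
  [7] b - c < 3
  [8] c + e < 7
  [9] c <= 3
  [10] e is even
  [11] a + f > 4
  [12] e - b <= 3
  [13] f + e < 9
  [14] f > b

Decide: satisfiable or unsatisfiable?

From constraint 5: d ≥ 4. From constraints 2 and 4: d ≤ e and e ≤ 3, so d ≤ 3. But 3 < 4, so no value of d works.

Unsatisfiable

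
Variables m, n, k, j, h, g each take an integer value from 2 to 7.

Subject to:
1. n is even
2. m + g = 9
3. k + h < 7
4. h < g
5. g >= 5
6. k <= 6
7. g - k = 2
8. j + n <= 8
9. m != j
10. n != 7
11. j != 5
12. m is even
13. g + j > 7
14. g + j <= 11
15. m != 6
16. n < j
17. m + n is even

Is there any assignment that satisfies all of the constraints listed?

Satisfiable

Try m = 4, n = 2, k = 3, j = 3, h = 3, g = 5.
Check constraint 2: m + g = 9; constraint 3: k + h = 6; constraint 7: g - k = 2. The remaining constraints are straightforward to verify.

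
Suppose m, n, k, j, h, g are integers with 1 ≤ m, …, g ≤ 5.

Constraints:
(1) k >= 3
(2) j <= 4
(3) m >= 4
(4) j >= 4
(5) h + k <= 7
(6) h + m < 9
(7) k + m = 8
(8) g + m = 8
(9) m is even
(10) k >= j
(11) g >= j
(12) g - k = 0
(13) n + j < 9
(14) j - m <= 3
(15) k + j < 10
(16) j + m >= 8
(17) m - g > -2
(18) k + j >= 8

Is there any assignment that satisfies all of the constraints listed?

Satisfiable

Take m = 4, n = 4, k = 4, j = 4, h = 3, g = 4. Then constraint 5: h + k = 7; constraint 6: h + m = 7; constraint 7: k + m = 8, and every other listed constraint is also met.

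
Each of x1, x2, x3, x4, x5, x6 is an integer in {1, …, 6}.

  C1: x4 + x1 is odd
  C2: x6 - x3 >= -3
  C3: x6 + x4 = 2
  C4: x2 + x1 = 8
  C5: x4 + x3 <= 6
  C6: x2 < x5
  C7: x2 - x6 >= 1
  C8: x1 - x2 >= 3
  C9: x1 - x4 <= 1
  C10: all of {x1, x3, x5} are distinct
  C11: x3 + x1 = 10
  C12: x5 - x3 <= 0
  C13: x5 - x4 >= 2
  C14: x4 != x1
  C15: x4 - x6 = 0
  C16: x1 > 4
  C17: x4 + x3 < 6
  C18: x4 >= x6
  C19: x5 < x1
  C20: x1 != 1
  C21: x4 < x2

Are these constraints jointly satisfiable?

Constraints 2, 7, 8, 9, 12, and 13 give x3 − x5 ≥ 0, x5 − x4 ≥ 2, x4 − x1 ≥ -1, x1 − x2 ≥ 3, x2 − x6 ≥ 1, x6 − x3 ≥ -3.
Adding all 6 inequalities: the left sides telescope to 0, and the right sides sum to 0 + 2 + (-1) + 3 + 1 + (-3) = 2. So 0 ≥ 2, which is false.

Unsatisfiable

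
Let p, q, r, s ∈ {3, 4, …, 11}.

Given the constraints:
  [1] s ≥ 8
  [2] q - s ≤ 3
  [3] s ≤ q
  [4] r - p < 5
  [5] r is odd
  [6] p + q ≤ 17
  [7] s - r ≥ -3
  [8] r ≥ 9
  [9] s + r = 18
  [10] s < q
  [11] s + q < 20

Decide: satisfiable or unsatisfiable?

Satisfiable

Setting (p, q, r, s) = (7, 10, 9, 9) satisfies everything: constraint 2: q - s = 1; constraint 4: r - p = 2; constraint 6: p + q = 17, and the others follow.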